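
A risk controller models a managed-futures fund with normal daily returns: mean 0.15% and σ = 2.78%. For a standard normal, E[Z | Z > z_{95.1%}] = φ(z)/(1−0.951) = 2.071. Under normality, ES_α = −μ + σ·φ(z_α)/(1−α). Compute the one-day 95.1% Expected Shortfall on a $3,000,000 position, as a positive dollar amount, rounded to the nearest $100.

ES = −(0.15%) + 2.78% × 2.071 = 5.607%.
On $3,000,000: 0.05607 × $3,000,000 = $168,210.

$168,200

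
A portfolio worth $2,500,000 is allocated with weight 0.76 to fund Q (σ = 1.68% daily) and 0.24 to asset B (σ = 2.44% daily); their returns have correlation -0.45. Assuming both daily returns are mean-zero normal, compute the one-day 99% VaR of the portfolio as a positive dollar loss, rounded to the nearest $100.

$66,300

σ_p² = 0.76²·1.68² + 0.24²·2.44² + 2·-0.45·0.76·0.24·1.68·2.44 = 1.3002 (%²).
σ_p = √1.3002 = 1.140%.
At 99%, z = 2.326.
VaR = 2.326 × 1.140% = 2.652%; on $2,500,000 that is $66,300.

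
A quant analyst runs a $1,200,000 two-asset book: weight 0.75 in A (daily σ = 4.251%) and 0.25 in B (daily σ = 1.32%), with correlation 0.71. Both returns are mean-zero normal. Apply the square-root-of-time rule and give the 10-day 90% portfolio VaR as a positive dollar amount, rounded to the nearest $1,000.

σ_p = √(0.75²·4.251² + 0.25²·1.32² + 2·0.71·0.75·0.25·4.251·1.32) = 3.430%.
σ_{10d} = 3.430% × √10 = 10.847%.
z(90%) = 1.282.
VaR = 1.282 × 10.847% = 13.906%; on $1,200,000 that is $166,872.

$167,000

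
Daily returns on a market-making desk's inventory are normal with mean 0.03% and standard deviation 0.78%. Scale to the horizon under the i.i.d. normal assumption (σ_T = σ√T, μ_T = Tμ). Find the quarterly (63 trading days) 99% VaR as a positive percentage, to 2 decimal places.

12.51%

At 99%, z = 2.326.
σ_{63d} = 0.78% × √63 = 6.191%; μ_{63d} = 63 × 0.03% = 1.890%.
VaR = −(1.890%) + 2.326 × 6.191% = 12.510%.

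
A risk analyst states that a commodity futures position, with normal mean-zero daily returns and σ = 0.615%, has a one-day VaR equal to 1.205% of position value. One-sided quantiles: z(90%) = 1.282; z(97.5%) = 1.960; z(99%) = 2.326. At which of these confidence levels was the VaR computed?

Implied z = VaR/σ = 1.205 / 0.615 = 1.959.
This matches z(97.5%) = 1.960.

97.5%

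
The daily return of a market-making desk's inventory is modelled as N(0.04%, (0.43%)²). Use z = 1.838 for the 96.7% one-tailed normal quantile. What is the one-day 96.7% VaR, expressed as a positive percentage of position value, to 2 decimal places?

0.75%

VaR = −μ + z·σ = −(0.04%) + 1.838 × 0.43% = 0.750%.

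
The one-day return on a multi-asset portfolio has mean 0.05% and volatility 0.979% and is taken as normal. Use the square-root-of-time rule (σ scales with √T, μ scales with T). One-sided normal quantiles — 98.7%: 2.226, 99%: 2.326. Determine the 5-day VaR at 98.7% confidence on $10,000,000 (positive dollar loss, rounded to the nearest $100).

σ_{5d} = 0.979% × √5 = 2.189%; μ_{5d} = 5 × 0.05% = 0.250%.
VaR = −(0.250%) + 2.226 × 2.189% = 4.623%.
On $10,000,000: 0.04623 × $10,000,000 = $462,300.

$462,300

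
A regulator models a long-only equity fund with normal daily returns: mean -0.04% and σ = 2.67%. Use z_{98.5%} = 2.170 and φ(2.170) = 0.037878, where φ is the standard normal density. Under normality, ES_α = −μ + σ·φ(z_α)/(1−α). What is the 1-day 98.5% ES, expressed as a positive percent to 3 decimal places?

Tail multiplier: φ(z)/(1−α) = 0.037878 / 0.015 = 2.525.
ES = −(-0.04%) + 2.67% × 2.525 = 6.782%.

6.782%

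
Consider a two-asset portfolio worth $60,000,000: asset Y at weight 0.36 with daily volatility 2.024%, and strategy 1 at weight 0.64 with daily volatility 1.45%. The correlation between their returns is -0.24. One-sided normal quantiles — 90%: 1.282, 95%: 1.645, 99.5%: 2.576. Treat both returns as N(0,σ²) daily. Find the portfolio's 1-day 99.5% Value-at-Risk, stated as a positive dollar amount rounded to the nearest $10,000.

σ_p² = 0.36²·2.024² + 0.64²·1.45² + 2·-0.24·0.36·0.64·2.024·1.45 = 1.0675 (%²).
σ_p = √1.0675 = 1.033%.
VaR = 2.576 × 1.033% = 2.661%; on $60,000,000 that is $1,596,600.

$1,600,000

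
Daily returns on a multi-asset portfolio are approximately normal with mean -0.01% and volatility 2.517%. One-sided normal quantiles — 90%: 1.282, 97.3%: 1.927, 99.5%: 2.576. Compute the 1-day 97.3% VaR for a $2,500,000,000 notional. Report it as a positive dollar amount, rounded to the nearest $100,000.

VaR = −μ + z·σ = −(-0.01%) + 1.927 × 2.517% = 4.860%.
On $2,500,000,000: 0.04860 × $2,500,000,000 = $121,500,000.

$121,500,000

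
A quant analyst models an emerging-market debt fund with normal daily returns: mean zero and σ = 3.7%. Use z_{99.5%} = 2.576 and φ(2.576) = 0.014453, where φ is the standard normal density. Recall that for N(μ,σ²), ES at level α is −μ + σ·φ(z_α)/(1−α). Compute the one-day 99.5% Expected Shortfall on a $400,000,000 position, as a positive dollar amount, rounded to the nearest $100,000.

$42,800,000

Tail multiplier: φ(z)/(1−α) = 0.014453 / 0.005 = 2.891.
ES = 3.7% × 2.891 = 10.697%.
On $400,000,000: 0.10697 × $400,000,000 = $42,788,000.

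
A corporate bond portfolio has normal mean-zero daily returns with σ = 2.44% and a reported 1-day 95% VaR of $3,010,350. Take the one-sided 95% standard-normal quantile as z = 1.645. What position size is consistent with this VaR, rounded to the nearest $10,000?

VaR as a fraction of value: z·σ = 1.645 × 2.44% = 4.0138%.
Position = $3,010,350 / 0.040138 = $75,000,000.

$75,000,000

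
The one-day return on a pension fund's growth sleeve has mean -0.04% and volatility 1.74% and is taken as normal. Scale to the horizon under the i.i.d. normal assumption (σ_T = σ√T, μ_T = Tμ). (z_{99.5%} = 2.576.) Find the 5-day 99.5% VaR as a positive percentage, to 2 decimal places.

10.22%

σ_{5d} = 1.74% × √5 = 3.891%; μ_{5d} = 5 × -0.04% = -0.200%.
VaR = −(-0.200%) + 2.576 × 3.891% = 10.223%.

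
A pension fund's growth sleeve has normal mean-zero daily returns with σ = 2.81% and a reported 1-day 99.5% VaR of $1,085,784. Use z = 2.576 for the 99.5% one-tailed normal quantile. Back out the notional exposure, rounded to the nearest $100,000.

$15,000,000

VaR as a fraction of value: z·σ = 2.576 × 2.81% = 7.23856%.
Position = $1,085,784 / 0.0723856 = $15,000,000.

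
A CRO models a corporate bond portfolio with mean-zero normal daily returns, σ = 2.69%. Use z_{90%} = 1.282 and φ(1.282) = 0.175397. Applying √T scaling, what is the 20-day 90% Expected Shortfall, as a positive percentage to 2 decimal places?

21.10%

σ_{20d} = 2.69% × √20 = 12.030%.
ES multiplier = φ(z)/(1−α) = 0.175397/0.1 = 1.754.
ES = 12.030% × 1.754 = 21.101%.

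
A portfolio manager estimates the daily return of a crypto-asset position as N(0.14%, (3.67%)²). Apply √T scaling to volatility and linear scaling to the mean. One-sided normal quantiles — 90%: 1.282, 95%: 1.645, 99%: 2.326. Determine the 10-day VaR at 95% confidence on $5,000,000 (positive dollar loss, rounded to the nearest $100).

σ_{10d} = 3.67% × √10 = 11.606%; μ_{10d} = 10 × 0.14% = 1.400%.
VaR = −(1.400%) + 1.645 × 11.606% = 17.692%.
On $5,000,000: 0.17692 × $5,000,000 = $884,600.

$884,600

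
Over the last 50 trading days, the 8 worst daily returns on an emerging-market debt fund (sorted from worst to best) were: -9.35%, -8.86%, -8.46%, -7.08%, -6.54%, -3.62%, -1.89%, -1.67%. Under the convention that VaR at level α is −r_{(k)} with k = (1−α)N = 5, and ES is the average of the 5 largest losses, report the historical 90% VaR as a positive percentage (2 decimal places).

k = 5; the 5th lowest return is -6.54%, so VaR = 6.54%.

6.54%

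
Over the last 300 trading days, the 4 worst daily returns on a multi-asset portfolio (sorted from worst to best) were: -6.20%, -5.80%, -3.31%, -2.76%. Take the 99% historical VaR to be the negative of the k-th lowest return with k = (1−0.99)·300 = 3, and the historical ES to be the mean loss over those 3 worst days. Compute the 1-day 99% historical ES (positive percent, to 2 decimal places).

The 3 worst returns sum to -15.31%.
ES = −(-15.31%) / 3 = 5.1033…% ≈ 5.10%.

5.10%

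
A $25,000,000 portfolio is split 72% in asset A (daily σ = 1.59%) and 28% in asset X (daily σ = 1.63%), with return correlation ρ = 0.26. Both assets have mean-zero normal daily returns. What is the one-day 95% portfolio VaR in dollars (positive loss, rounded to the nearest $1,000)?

σ_p² = 0.72²·1.59² + 0.28²·1.63² + 2·0.26·0.72·0.28·1.59·1.63 = 1.7906 (%²).
σ_p = √1.7906 = 1.338%.
At 95%, z = 1.645.
VaR = 1.645 × 1.338% = 2.201%; on $25,000,000 that is $550,250.

$550,000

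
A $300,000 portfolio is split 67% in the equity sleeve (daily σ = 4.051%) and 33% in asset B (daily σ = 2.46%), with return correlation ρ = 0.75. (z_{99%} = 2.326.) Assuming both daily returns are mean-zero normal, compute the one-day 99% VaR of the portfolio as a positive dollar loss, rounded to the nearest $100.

$23,500

σ_p² = 0.67²·4.051² + 0.33²·2.46² + 2·0.75·0.67·0.33·4.051·2.46 = 11.3308 (%²).
σ_p = √11.3308 = 3.366%.
VaR = 2.326 × 3.366% = 7.829%; on $300,000 that is $23,487.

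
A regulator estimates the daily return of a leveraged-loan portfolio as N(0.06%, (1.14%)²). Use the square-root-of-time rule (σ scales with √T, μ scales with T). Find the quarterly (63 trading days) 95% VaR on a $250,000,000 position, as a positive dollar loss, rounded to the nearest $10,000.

At 95%, z = 1.645.
σ_{63d} = 1.14% × √63 = 9.048%; μ_{63d} = 63 × 0.06% = 3.780%.
VaR = −(3.780%) + 1.645 × 9.048% = 11.104%.
On $250,000,000: 0.11104 × $250,000,000 = $27,760,000.

$27,760,000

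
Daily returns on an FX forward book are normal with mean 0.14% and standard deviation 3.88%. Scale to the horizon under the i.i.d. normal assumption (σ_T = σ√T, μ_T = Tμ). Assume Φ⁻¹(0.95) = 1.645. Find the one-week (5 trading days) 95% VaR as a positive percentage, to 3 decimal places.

σ_{5d} = 3.88% × √5 = 8.676%; μ_{5d} = 5 × 0.14% = 0.700%.
VaR = −(0.700%) + 1.645 × 8.676% = 13.572%.

13.572%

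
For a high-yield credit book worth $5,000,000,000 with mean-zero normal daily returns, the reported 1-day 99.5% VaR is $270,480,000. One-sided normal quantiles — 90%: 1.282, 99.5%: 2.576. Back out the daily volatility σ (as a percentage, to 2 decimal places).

2.10%

VaR as a fraction: $270,480,000 / $5,000,000,000 = 5.410%.
σ = VaR / z = 5.410% / 2.576 = 2.100%.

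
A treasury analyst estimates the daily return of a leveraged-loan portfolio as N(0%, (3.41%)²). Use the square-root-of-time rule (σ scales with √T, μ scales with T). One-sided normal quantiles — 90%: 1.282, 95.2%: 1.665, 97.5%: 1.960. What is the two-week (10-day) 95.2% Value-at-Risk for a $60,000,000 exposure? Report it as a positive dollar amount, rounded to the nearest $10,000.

σ_{10d} = 3.41% × √10 = 10.783%.
VaR = 1.665 × 10.783% = 17.954%.
On $60,000,000: 0.17954 × $60,000,000 = $10,772,400.

$10,770,000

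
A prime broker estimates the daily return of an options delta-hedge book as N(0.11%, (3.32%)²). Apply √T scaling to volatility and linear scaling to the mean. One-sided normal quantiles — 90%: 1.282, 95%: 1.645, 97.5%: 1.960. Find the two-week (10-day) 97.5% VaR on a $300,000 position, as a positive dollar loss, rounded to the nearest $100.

$58,400

σ_{10d} = 3.32% × √10 = 10.499%; μ_{10d} = 10 × 0.11% = 1.100%.
VaR = −(1.100%) + 1.960 × 10.499% = 19.478%.
On $300,000: 0.19478 × $300,000 = $58,434.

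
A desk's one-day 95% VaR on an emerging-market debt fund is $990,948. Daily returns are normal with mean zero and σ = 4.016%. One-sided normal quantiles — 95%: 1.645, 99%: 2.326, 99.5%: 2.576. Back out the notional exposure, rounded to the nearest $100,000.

VaR as a fraction of value: z·σ = 1.645 × 4.016% = 6.60632%.
Position = $990,948 / 0.0660632 = $15,000,000.

$15,000,000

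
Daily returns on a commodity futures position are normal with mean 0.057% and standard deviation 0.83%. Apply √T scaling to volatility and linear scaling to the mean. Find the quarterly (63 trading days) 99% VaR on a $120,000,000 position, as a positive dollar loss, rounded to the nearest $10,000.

At 99%, z = 2.326.
σ_{63d} = 0.83% × √63 = 6.588%; μ_{63d} = 63 × 0.057% = 3.591%.
VaR = −(3.591%) + 2.326 × 6.588% = 11.733%.
On $120,000,000: 0.11733 × $120,000,000 = $14,079,600.

$14,080,000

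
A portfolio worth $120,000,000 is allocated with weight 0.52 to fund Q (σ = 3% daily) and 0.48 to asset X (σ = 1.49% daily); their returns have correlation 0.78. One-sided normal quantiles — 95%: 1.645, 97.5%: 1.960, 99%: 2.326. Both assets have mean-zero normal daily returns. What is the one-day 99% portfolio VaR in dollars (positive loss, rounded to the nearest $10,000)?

$6,040,000

σ_p² = 0.52²·3² + 0.48²·1.49² + 2·0.78·0.52·0.48·3·1.49 = 4.6856 (%²).
σ_p = √4.6856 = 2.165%.
VaR = 2.326 × 2.165% = 5.036%; on $120,000,000 that is $6,043,200.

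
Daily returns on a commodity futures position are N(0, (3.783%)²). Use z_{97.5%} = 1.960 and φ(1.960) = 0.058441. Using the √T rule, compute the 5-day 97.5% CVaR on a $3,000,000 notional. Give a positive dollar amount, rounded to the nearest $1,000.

σ_{5d} = 3.783% × √5 = 8.459%.
ES multiplier = φ(z)/(1−α) = 0.058441/0.025 = 2.338.
ES = 8.459% × 2.338 = 19.777%; on $3,000,000: $593,310.

$593,000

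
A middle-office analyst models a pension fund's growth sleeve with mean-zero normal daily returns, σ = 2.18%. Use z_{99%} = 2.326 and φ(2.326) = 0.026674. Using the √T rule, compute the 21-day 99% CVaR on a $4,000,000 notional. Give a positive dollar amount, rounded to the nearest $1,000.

$1,066,000

σ_{21d} = 2.18% × √21 = 9.990%.
ES multiplier = φ(z)/(1−α) = 0.026674/0.01 = 2.667.
ES = 9.990% × 2.667 = 26.643%; on $4,000,000: $1,065,720.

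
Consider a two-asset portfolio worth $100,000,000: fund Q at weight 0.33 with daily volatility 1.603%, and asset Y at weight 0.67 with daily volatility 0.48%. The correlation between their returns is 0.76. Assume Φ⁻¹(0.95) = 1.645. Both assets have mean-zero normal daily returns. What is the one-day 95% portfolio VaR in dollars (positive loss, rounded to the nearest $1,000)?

$1,318,000

σ_p² = 0.33²·1.603² + 0.67²·0.48² + 2·0.76·0.33·0.67·1.603·0.48 = 0.6418 (%²).
σ_p = √0.6418 = 0.801%.
VaR = 1.645 × 0.801% = 1.318%; on $100,000,000 that is $1,318,000.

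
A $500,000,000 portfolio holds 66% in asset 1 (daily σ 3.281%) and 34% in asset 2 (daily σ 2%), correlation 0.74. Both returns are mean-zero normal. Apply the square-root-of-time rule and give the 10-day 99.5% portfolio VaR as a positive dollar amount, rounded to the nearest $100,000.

σ_p = √(0.66²·3.281² + 0.34²·2² + 2·0.74·0.66·0.34·3.281·2) = 2.708%.
σ_{10d} = 2.708% × √10 = 8.563%.
z(99.5%) = 2.576.
VaR = 2.576 × 8.563% = 22.058%; on $500,000,000 that is $110,290,000.

$110,300,000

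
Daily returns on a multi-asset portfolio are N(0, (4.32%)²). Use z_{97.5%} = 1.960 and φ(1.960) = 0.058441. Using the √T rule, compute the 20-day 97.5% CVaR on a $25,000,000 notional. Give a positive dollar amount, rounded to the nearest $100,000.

$11,300,000

σ_{20d} = 4.32% × √20 = 19.320%.
ES multiplier = φ(z)/(1−α) = 0.058441/0.025 = 2.338.
ES = 19.320% × 2.338 = 45.170%; on $25,000,000: $11,292,500.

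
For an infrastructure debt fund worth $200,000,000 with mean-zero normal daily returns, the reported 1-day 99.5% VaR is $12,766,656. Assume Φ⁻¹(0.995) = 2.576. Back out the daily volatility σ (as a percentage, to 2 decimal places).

2.48%

VaR as a fraction: $12,766,656 / $200,000,000 = 6.383%.
σ = VaR / z = 6.383% / 2.576 = 2.478%.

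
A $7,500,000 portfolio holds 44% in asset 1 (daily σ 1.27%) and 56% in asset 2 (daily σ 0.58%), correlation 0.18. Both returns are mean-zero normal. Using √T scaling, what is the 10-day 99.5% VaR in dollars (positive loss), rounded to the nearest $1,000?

$425,000

σ_p = √(0.44²·1.27² + 0.56²·0.58² + 2·0.18·0.44·0.56·1.27·0.58) = 0.695%.
σ_{10d} = 0.695% × √10 = 2.198%.
z(99.5%) = 2.576.
VaR = 2.576 × 2.198% = 5.662%; on $7,500,000 that is $424,650.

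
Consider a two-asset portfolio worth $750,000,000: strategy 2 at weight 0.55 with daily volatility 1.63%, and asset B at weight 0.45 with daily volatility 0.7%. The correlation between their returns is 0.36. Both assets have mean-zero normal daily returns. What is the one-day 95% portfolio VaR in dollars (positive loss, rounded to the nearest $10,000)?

σ_p² = 0.55²·1.63² + 0.45²·0.7² + 2·0.36·0.55·0.45·1.63·0.7 = 1.1063 (%²).
σ_p = √1.1063 = 1.052%.
At 95%, z = 1.645.
VaR = 1.645 × 1.052% = 1.731%; on $750,000,000 that is $12,982,500.

$12,980,000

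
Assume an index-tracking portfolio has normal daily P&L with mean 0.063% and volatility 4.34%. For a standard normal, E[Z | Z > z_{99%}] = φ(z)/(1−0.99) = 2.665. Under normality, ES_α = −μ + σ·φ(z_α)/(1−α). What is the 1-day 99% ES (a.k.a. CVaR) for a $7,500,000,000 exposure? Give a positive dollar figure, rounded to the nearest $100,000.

$862,700,000

ES = −(0.063%) + 4.34% × 2.665 = 11.503%.
On $7,500,000,000: 0.11503 × $7,500,000,000 = $862,725,000.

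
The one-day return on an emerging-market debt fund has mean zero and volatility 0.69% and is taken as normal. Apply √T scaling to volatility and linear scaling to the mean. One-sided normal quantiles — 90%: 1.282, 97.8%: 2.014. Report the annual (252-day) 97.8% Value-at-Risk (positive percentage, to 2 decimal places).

22.06%

σ_{252d} = 0.69% × √252 = 10.953%.
VaR = 2.014 × 10.953% = 22.059%.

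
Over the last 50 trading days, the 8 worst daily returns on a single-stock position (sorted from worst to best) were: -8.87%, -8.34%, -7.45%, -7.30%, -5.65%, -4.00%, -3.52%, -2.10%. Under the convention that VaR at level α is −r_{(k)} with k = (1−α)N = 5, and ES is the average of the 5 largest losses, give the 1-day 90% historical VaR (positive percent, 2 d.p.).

k = 5; the 5th lowest return is -5.65%, so VaR = 5.65%.

5.65%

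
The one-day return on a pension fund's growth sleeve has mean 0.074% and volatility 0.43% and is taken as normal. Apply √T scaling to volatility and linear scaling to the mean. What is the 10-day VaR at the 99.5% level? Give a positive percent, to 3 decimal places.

At 99.5%, z = 2.576.
σ_{10d} = 0.43% × √10 = 1.360%; μ_{10d} = 10 × 0.074% = 0.740%.
VaR = −(0.740%) + 2.576 × 1.360% = 2.763%.

2.763%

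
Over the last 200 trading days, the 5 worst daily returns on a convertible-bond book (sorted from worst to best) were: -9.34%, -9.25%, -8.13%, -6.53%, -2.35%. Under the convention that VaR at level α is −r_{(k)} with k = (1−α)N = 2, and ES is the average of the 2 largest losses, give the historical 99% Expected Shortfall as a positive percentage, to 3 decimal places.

9.295%

The 2 worst returns sum to -18.59%.
ES = −(-18.59%) / 2 = 9.295%.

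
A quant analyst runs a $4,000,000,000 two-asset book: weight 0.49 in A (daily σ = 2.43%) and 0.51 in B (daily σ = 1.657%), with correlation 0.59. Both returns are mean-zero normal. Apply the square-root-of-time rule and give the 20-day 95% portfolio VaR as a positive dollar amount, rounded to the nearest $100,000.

$536,100,000

σ_p = √(0.49²·2.43² + 0.51²·1.657² + 2·0.59·0.49·0.51·2.43·1.657) = 1.822%.
σ_{20d} = 1.822% × √20 = 8.148%.
z(95%) = 1.645.
VaR = 1.645 × 8.148% = 13.403%; on $4,000,000,000 that is $536,120,000.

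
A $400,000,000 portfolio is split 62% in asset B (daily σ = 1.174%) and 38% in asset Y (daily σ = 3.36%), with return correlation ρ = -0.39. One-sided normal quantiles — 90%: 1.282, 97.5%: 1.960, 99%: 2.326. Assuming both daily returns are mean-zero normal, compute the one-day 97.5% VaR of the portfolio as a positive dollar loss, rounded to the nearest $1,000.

$9,392,000

σ_p² = 0.62²·1.174² + 0.38²·3.36² + 2·-0.39·0.62·0.38·1.174·3.36 = 1.4351 (%²).
σ_p = √1.4351 = 1.198%.
VaR = 1.960 × 1.198% = 2.348%; on $400,000,000 that is $9,392,000.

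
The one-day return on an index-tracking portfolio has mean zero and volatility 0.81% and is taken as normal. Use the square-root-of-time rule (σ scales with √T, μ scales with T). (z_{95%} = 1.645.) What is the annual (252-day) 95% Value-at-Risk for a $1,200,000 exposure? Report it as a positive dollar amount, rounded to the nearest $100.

$253,800

σ_{252d} = 0.81% × √252 = 12.858%.
VaR = 1.645 × 12.858% = 21.151%.
On $1,200,000: 0.21151 × $1,200,000 = $253,812.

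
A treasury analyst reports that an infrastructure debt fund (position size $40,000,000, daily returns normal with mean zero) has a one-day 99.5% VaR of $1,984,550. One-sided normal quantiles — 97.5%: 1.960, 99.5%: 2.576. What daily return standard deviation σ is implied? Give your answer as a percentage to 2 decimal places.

VaR as a fraction: $1,984,550 / $40,000,000 = 4.961%.
σ = VaR / z = 4.961% / 2.576 = 1.926%.

1.93%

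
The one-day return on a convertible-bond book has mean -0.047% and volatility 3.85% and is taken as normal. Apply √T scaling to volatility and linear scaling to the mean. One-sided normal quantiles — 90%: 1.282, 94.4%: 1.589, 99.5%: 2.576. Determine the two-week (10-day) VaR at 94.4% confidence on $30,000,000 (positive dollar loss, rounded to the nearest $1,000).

$5,945,000

σ_{10d} = 3.85% × √10 = 12.175%; μ_{10d} = 10 × -0.047% = -0.470%.
VaR = −(-0.470%) + 1.589 × 12.175% = 19.816%.
On $30,000,000: 0.19816 × $30,000,000 = $5,944,800.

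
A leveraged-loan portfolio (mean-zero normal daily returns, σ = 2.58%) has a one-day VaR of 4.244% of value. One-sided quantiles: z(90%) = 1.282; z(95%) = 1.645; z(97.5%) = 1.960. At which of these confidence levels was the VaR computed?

95%

Implied z = VaR/σ = 4.244 / 2.58 = 1.645.
This matches z(95%) = 1.645.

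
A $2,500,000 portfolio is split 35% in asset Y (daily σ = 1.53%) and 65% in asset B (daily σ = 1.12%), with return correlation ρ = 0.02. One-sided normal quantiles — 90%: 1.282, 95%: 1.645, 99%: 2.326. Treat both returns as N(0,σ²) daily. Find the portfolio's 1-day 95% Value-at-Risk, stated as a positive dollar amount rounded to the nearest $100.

σ_p² = 0.35²·1.53² + 0.65²·1.12² + 2·0.02·0.35·0.65·1.53·1.12 = 0.8323 (%²).
σ_p = √0.8323 = 0.912%.
VaR = 1.645 × 0.912% = 1.500%; on $2,500,000 that is $37,500.

$37,500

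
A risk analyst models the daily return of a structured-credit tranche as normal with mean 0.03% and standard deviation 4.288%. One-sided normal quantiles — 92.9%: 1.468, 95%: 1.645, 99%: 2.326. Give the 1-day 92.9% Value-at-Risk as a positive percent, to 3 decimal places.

VaR = −μ + z·σ = −(0.03%) + 1.468 × 4.288% = 6.265%.

6.265%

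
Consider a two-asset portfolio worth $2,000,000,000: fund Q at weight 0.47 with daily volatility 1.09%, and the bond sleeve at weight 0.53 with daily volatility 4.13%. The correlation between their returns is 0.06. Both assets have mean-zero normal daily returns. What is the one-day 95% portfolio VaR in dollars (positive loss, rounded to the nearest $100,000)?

$74,900,000

σ_p² = 0.47²·1.09² + 0.53²·4.13² + 2·0.06·0.47·0.53·1.09·4.13 = 5.1883 (%²).
σ_p = √5.1883 = 2.278%.
At 95%, z = 1.645.
VaR = 1.645 × 2.278% = 3.747%; on $2,000,000,000 that is $74,940,000.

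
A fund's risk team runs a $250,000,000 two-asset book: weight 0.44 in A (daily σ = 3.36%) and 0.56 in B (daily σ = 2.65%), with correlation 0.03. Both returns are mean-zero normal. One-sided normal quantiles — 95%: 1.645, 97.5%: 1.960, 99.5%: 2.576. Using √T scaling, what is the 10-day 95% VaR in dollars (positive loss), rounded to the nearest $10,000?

σ_p = √(0.44²·3.36² + 0.56²·2.65² + 2·0.03·0.44·0.56·3.36·2.65) = 2.126%.
σ_{10d} = 2.126% × √10 = 6.723%.
VaR = 1.645 × 6.723% = 11.059%; on $250,000,000 that is $27,647,500.

$27,650,000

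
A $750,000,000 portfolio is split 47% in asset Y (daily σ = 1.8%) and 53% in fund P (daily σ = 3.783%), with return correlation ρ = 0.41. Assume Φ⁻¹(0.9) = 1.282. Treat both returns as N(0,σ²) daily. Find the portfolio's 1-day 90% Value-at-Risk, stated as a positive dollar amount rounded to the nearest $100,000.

$23,800,000

σ_p² = 0.47²·1.8² + 0.53²·3.783² + 2·0.41·0.47·0.53·1.8·3.783 = 6.1266 (%²).
σ_p = √6.1266 = 2.475%.
VaR = 1.282 × 2.475% = 3.173%; on $750,000,000 that is $23,797,500.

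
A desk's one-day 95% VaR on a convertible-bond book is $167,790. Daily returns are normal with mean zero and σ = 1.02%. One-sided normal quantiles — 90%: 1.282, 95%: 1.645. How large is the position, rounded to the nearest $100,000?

VaR as a fraction of value: z·σ = 1.645 × 1.02% = 1.6779%.
Position = $167,790 / 0.016779 = $10,000,000.

$10,000,000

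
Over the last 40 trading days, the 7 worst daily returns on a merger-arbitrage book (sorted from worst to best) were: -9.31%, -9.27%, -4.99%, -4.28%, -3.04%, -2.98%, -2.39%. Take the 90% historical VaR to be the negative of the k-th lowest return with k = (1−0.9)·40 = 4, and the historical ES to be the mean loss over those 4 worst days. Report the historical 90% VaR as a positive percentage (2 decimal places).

k = 4; the 4th lowest return is -4.28%, so VaR = 4.28%.

4.28%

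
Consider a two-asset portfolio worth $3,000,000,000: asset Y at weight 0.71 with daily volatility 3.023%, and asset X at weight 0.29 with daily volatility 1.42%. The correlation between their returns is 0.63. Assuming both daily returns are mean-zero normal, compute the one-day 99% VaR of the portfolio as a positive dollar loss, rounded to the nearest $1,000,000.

$169,000,000

σ_p² = 0.71²·3.023² + 0.29²·1.42² + 2·0.63·0.71·0.29·3.023·1.42 = 5.8900 (%²).
σ_p = √5.8900 = 2.427%.
At 99%, z = 2.326.
VaR = 2.326 × 2.427% = 5.645%; on $3,000,000,000 that is $169,350,000.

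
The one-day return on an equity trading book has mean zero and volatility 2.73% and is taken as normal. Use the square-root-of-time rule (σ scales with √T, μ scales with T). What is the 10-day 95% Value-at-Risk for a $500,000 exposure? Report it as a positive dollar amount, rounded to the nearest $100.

At 95%, z = 1.645.
σ_{10d} = 2.73% × √10 = 8.633%.
VaR = 1.645 × 8.633% = 14.201%.
On $500,000: 0.14201 × $500,000 = $71,005.

$71,000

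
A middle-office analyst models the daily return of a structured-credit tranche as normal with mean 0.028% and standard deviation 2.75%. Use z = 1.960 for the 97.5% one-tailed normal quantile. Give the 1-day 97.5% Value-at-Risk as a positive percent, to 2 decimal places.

5.36%

VaR = −μ + z·σ = −(0.028%) + 1.960 × 2.75% = 5.362%.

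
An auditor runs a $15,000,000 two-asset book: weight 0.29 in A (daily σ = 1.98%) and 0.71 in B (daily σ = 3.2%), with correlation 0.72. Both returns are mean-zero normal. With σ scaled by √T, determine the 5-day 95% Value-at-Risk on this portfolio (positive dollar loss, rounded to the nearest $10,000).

$1,500,000

σ_p = √(0.29²·1.98² + 0.71²·3.2² + 2·0.72·0.29·0.71·1.98·3.2) = 2.715%.
σ_{5d} = 2.715% × √5 = 6.071%.
z(95%) = 1.645.
VaR = 1.645 × 6.071% = 9.987%; on $15,000,000 that is $1,498,050.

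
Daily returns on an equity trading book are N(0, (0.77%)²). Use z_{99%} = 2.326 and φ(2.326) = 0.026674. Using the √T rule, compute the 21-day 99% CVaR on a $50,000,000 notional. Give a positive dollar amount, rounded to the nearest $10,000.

σ_{21d} = 0.77% × √21 = 3.529%.
ES multiplier = φ(z)/(1−α) = 0.026674/0.01 = 2.667.
ES = 3.529% × 2.667 = 9.412%; on $50,000,000: $4,706,000.

$4,710,000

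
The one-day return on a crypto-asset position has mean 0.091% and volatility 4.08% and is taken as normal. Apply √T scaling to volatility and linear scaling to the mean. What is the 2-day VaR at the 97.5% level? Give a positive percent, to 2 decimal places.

11.13%

At 97.5%, z = 1.960.
σ_{2d} = 4.08% × √2 = 5.770%; μ_{2d} = 2 × 0.091% = 0.182%.
VaR = −(0.182%) + 1.960 × 5.770% = 11.127%.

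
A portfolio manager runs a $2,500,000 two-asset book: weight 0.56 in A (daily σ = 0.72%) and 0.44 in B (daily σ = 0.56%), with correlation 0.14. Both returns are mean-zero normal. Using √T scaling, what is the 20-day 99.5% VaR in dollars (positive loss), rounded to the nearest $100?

$144,300

σ_p = √(0.56²·0.72² + 0.44²·0.56² + 2·0.14·0.56·0.44·0.72·0.56) = 0.501%.
σ_{20d} = 0.501% × √20 = 2.241%.
z(99.5%) = 2.576.
VaR = 2.576 × 2.241% = 5.773%; on $2,500,000 that is $144,325.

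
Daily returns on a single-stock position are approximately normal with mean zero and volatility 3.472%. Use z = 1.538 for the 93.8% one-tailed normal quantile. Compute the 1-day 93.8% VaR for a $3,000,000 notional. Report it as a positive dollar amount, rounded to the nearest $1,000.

VaR = z·σ = 1.538 × 3.472% = 5.340%.
On $3,000,000: 0.05340 × $3,000,000 = $160,200.

$160,000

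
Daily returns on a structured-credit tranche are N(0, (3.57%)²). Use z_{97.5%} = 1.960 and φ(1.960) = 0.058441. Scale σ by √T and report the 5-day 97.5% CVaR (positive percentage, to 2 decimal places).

σ_{5d} = 3.57% × √5 = 7.983%.
ES multiplier = φ(z)/(1−α) = 0.058441/0.025 = 2.338.
ES = 7.983% × 2.338 = 18.664%.

18.66%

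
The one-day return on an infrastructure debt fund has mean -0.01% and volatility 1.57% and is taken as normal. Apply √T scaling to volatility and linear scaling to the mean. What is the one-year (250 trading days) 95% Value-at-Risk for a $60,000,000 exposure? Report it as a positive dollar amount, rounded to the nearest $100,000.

$26,000,000

At 95%, z = 1.645.
σ_{250d} = 1.57% × √250 = 24.824%; μ_{250d} = 250 × -0.01% = -2.500%.
VaR = −(-2.500%) + 1.645 × 24.824% = 43.335%.
On $60,000,000: 0.43335 × $60,000,000 = $26,001,000.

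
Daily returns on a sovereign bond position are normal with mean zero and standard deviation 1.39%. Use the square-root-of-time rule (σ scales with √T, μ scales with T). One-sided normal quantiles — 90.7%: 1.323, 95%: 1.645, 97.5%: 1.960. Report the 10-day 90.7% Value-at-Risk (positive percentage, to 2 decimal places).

5.82%

σ_{10d} = 1.39% × √10 = 4.396%.
VaR = 1.323 × 4.396% = 5.816%.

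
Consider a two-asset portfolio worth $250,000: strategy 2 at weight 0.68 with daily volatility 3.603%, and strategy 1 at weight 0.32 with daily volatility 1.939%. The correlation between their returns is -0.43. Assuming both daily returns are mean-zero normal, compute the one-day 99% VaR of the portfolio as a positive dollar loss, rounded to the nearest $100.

σ_p² = 0.68²·3.603² + 0.32²·1.939² + 2·-0.43·0.68·0.32·3.603·1.939 = 5.0803 (%²).
σ_p = √5.0803 = 2.254%.
At 99%, z = 2.326.
VaR = 2.326 × 2.254% = 5.243%; on $250,000 that is $13,108.

$13,100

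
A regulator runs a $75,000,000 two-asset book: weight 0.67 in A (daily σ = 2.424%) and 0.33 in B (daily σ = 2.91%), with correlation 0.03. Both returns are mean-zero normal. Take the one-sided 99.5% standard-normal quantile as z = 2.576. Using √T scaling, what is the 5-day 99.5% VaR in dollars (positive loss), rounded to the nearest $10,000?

σ_p = √(0.67²·2.424² + 0.33²·2.91² + 2·0.03·0.67·0.33·2.424·2.91) = 1.911%.
σ_{5d} = 1.911% × √5 = 4.273%.
VaR = 2.576 × 4.273% = 11.007%; on $75,000,000 that is $8,255,250.

$8,260,000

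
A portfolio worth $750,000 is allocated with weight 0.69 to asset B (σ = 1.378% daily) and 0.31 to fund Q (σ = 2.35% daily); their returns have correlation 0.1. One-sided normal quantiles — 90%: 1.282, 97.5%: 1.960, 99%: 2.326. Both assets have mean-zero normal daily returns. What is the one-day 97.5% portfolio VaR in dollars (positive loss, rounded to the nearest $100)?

$18,400

σ_p² = 0.69²·1.378² + 0.31²·2.35² + 2·0.1·0.69·0.31·1.378·2.35 = 1.5733 (%²).
σ_p = √1.5733 = 1.254%.
VaR = 1.960 × 1.254% = 2.458%; on $750,000 that is $18,435.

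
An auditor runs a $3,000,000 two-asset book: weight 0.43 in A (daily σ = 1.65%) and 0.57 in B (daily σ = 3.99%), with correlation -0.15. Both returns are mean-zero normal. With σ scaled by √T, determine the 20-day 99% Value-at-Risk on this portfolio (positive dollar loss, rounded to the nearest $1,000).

$711,000

σ_p = √(0.43²·1.65² + 0.57²·3.99² + 2·-0.15·0.43·0.57·1.65·3.99) = 2.279%.
σ_{20d} = 2.279% × √20 = 10.192%.
z(99%) = 2.326.
VaR = 2.326 × 10.192% = 23.707%; on $3,000,000 that is $711,210.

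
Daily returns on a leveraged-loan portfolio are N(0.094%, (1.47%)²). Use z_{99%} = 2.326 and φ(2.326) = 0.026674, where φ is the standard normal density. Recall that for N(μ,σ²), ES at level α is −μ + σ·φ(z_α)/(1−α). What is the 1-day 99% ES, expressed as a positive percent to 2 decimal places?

3.83%

Tail multiplier: φ(z)/(1−α) = 0.026674 / 0.01 = 2.667.
ES = −(0.094%) + 1.47% × 2.667 = 3.826%.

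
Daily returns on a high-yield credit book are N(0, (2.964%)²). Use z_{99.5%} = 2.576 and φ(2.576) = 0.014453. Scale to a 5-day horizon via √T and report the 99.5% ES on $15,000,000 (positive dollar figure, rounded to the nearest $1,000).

σ_{5d} = 2.964% × √5 = 6.628%.
ES multiplier = φ(z)/(1−α) = 0.014453/0.005 = 2.891.
ES = 6.628% × 2.891 = 19.162%; on $15,000,000: $2,874,300.

$2,874,000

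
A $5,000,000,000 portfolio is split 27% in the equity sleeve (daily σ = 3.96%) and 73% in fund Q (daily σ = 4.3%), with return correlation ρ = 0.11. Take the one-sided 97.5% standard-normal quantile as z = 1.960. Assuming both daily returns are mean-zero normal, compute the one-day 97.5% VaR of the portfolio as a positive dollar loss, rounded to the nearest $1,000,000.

σ_p² = 0.27²·3.96² + 0.73²·4.3² + 2·0.11·0.27·0.73·3.96·4.3 = 11.7349 (%²).
σ_p = √11.7349 = 3.426%.
VaR = 1.960 × 3.426% = 6.715%; on $5,000,000,000 that is $335,750,000.

$336,000,000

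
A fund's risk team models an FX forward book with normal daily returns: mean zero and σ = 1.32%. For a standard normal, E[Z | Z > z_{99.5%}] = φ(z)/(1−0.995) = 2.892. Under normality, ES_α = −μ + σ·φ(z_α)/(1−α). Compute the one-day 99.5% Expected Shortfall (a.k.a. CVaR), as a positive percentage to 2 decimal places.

ES = 1.32% × 2.892 = 3.817%.

3.82%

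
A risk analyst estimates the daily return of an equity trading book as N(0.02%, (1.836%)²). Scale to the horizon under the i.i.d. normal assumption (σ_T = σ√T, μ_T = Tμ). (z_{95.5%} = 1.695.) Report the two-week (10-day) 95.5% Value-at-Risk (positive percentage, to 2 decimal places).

σ_{10d} = 1.836% × √10 = 5.806%; μ_{10d} = 10 × 0.02% = 0.200%.
VaR = −(0.200%) + 1.695 × 5.806% = 9.641%.

9.64%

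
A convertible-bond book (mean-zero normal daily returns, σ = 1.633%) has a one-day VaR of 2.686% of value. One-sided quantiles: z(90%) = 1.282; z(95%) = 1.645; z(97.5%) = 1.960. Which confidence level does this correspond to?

Implied z = VaR/σ = 2.686 / 1.633 = 1.645.
This matches z(95%) = 1.645.

95%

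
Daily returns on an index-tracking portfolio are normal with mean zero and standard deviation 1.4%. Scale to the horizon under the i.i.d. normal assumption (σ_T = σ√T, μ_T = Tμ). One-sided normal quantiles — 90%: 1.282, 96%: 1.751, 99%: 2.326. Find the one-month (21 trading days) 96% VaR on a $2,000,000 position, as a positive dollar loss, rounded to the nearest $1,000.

σ_{21d} = 1.4% × √21 = 6.416%.
VaR = 1.751 × 6.416% = 11.234%.
On $2,000,000: 0.11234 × $2,000,000 = $224,680.

$225,000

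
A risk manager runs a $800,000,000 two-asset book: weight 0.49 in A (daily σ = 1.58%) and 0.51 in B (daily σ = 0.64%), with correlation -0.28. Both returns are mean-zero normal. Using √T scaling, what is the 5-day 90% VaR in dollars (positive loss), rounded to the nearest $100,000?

σ_p = √(0.49²·1.58² + 0.51²·0.64² + 2·-0.28·0.49·0.51·1.58·0.64) = 0.751%.
σ_{5d} = 0.751% × √5 = 1.679%.
z(90%) = 1.282.
VaR = 1.282 × 1.679% = 2.152%; on $800,000,000 that is $17,216,000.

$17,200,000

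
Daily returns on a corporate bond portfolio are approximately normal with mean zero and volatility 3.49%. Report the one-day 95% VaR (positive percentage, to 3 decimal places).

At 95% one-sided, z = 1.645.
VaR = z·σ = 1.645 × 3.49% = 5.741%.

5.741%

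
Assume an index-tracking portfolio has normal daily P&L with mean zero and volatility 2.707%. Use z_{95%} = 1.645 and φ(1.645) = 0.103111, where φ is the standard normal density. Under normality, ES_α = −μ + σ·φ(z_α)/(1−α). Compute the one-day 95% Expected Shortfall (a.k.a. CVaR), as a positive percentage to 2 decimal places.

5.58%

Tail multiplier: φ(z)/(1−α) = 0.103111 / 0.05 = 2.062.
ES = 2.707% × 2.062 = 5.582%.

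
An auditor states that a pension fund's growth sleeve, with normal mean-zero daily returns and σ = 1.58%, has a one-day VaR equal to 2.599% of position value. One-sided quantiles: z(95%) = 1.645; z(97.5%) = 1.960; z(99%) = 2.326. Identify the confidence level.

95%

Implied z = VaR/σ = 2.599 / 1.58 = 1.645.
This matches z(95%) = 1.645.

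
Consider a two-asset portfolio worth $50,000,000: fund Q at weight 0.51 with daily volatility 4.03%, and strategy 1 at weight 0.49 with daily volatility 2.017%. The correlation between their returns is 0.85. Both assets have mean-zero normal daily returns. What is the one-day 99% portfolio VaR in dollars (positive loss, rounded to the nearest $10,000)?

σ_p² = 0.51²·4.03² + 0.49²·2.017² + 2·0.85·0.51·0.49·4.03·2.017 = 8.6543 (%²).
σ_p = √8.6543 = 2.942%.
At 99%, z = 2.326.
VaR = 2.326 × 2.942% = 6.843%; on $50,000,000 that is $3,421,500.

$3,420,000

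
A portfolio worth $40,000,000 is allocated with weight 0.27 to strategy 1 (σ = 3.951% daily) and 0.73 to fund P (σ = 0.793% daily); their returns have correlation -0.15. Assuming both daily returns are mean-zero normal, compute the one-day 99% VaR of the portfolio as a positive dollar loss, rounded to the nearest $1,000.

σ_p² = 0.27²·3.951² + 0.73²·0.793² + 2·-0.15·0.27·0.73·3.951·0.793 = 1.2878 (%²).
σ_p = √1.2878 = 1.135%.
At 99%, z = 2.326.
VaR = 2.326 × 1.135% = 2.640%; on $40,000,000 that is $1,056,000.

$1,056,000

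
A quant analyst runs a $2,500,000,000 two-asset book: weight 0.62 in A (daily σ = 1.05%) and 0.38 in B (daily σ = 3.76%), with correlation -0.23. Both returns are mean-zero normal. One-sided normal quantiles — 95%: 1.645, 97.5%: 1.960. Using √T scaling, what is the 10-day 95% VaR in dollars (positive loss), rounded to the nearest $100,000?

$185,600,000

σ_p = √(0.62²·1.05² + 0.38²·3.76² + 2·-0.23·0.62·0.38·1.05·3.76) = 1.427%.
σ_{10d} = 1.427% × √10 = 4.513%.
VaR = 1.645 × 4.513% = 7.424%; on $2,500,000,000 that is $185,600,000.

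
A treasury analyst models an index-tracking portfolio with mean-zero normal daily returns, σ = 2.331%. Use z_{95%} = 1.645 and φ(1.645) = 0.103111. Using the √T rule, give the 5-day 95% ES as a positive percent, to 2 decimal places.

10.75%

σ_{5d} = 2.331% × √5 = 5.212%.
ES multiplier = φ(z)/(1−α) = 0.103111/0.05 = 2.062.
ES = 5.212% × 2.062 = 10.747%.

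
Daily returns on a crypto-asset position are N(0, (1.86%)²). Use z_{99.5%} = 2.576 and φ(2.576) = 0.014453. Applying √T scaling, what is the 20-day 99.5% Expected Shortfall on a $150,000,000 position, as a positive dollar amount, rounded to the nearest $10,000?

$36,070,000

σ_{20d} = 1.86% × √20 = 8.318%.
ES multiplier = φ(z)/(1−α) = 0.014453/0.005 = 2.891.
ES = 8.318% × 2.891 = 24.047%; on $150,000,000: $36,070,500.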